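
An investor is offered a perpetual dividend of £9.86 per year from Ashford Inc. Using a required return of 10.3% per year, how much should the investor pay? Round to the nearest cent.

£95.73

Level perpetuity: PV = C / r = £9.86 / 0.103 = £95.73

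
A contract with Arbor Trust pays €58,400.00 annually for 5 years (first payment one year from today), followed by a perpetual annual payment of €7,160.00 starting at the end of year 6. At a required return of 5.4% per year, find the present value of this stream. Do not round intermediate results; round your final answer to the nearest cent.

€352003.30

PV of 5-year annuity: €58,400.00 × [1 − (1+0.054)^−5] / 0.054 = 250069.97080
Perpetuity value at year 5: €7,160.00 / 0.054 = 132592.59259
PV of perpetuity: 132592.59259 / (1+0.054)^5 = 101933.32905
Total PV = 250069.97080 + 101933.32905 = 352003.29985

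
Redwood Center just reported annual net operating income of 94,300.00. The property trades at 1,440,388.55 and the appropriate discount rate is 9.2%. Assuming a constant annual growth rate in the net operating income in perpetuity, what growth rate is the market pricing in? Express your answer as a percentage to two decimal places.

2.49%

P = D₀(1+g)/(r−g) ⇒ P(r−g) = D₀(1+g) ⇒ g(P+D₀) = P·r − D₀
g = (P·r − D₀)/(P + D₀) = (1,440,388.55×0.092 − 94,300.00) / (1,440,388.55 + 94,300.00) = 0.024901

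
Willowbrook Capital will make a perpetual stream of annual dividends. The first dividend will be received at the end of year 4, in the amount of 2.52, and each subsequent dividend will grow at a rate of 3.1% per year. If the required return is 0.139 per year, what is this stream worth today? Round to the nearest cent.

15.79

Value at end of year 3: C₁ / (r − g) = 2.52 / (0.139 − 0.031) = 23.3333
Discount to today: PV = 23.3333 / (1 + 0.139)^3 = 23.3333 / 1.477649 = 15.79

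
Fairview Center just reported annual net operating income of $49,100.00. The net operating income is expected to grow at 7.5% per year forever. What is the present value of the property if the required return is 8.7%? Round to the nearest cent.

D₁ = D₀ × (1 + g) = $49,100.00 × 1.075 = $52,782.5000
Growing perpetuity: P = D₁ / (r − g) = $52,782.5000 / (0.087 − 0.075) = $4,398,541.67

$4398541.67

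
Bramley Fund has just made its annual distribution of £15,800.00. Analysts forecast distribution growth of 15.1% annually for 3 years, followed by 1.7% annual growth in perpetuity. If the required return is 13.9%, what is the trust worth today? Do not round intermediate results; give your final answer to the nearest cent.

D_1 = 18185.80000
D_2 = 20931.85580
D_3 = 24092.56603
Terminal value at year 3: TV = D_3×(1+g_2)/(r−g_2) = 24502.13965/0.122 = 200837.21023
P_0 = D_1/(1+r)^1 + D_2/(1+r)^2 + D_3/(1+r)^3 + TV/(1+r)^3
    = 15966.46181 + 16134.67739 + 16304.66521 + 135916.75832 = 184322.56272

£184322.56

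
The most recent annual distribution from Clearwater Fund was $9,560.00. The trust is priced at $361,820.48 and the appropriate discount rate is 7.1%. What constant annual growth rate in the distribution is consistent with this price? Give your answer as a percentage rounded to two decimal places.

4.34%

P = D₀(1+g)/(r−g) ⇒ P(r−g) = D₀(1+g) ⇒ g(P+D₀) = P·r − D₀
g = (P·r − D₀)/(P + D₀) = ($361,820.48×0.071 − $9,560.00) / ($361,820.48 + $9,560.00) = 0.043431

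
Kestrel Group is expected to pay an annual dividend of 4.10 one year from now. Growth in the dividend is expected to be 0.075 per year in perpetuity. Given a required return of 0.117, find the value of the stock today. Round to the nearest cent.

Growing perpetuity: P = D₁ / (r − g) = 4.1000 / (0.117 − 0.075) = 97.62

97.62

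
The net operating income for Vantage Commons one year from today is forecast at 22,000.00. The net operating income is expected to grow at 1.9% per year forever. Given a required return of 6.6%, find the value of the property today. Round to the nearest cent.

Growing perpetuity: P = D₁ / (r − g) = 22,000.0000 / (0.066 − 0.019) = 468,085.11

468085.11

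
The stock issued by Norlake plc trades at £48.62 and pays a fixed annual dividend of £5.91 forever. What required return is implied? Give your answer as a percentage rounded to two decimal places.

12.16%

P = C/r ⇒ r = C/P = £5.91/£48.62 = 0.121555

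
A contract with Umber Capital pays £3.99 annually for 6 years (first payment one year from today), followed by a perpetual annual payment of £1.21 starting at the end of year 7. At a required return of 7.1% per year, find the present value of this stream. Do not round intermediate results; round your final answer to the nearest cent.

PV of 6-year annuity: £3.99 × [1 − (1+0.071)^−6] / 0.071 = 18.95992
Perpetuity value at year 6: £1.21 / 0.071 = 17.04225
PV of perpetuity: 17.04225 / (1+0.071)^6 = 11.29250
Total PV = 18.95992 + 11.29250 = 30.25243

£30.25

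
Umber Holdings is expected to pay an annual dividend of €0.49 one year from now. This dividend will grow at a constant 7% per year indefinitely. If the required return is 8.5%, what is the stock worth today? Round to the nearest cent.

Growing perpetuity: P = D₁ / (r − g) = €0.4900 / (0.085 − 0.07) = €32.67

€32.67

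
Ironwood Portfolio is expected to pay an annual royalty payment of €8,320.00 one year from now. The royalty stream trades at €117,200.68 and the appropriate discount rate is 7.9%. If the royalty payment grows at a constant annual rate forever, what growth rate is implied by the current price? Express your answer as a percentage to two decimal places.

0.80%

P = D₁/(r−g) ⇒ g = r − D₁/P = 0.079 − €8,320.00/€117,200.68 = 0.008011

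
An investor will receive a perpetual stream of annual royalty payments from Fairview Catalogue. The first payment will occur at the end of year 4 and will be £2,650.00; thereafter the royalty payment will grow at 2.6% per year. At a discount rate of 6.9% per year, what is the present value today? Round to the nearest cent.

£50448.04

Value at end of year 3: C₁ / (r − g) = £2,650.00 / (0.069 − 0.026) = £61,627.9070
Discount to today: PV = £61,627.9070 / (1 + 0.069)^3 = £61,627.9070 / 1.221612 = £50,448.04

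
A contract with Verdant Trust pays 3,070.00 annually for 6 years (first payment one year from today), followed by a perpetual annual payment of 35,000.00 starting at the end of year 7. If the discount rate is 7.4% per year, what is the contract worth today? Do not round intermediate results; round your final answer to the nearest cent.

PV of 6-year annuity: 3,070.00 × [1 − (1+0.074)^−6] / 0.074 = 14454.31290
Perpetuity value at year 6: 35,000.00 / 0.074 = 472972.97297
PV of perpetuity: 472972.97297 / (1+0.074)^6 = 308184.38941
Total PV = 14454.31290 + 308184.38941 = 322638.70231

322638.70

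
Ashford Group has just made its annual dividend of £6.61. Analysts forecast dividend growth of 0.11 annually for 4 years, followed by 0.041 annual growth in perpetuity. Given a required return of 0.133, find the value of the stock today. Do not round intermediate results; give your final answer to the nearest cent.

D_1 = 7.33710
D_2 = 8.14418
D_3 = 9.04004
D_4 = 10.03445
Terminal value at year 4: TV = D_4×(1+g_2)/(r−g_2) = 10.44586/0.092 = 113.54193
P_0 = D_1/(1+r)^1 + D_2/(1+r)^2 + D_3/(1+r)^3 + D_4/(1+r)^4 + TV/(1+r)^4
    = 6.47582 + 6.34436 + 6.21557 + 6.08939 + 68.90276 = 94.02789

£94.03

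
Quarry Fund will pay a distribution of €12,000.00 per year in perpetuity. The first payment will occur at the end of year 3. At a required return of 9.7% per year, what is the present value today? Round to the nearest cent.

€102800.74

Value at end of year 2: C / r = €12,000.00 / 0.097 = €123,711.3402
Discount to today: PV = €123,711.3402 / (1 + 0.097)^2 = €123,711.3402 / 1.203409 = €102,800.74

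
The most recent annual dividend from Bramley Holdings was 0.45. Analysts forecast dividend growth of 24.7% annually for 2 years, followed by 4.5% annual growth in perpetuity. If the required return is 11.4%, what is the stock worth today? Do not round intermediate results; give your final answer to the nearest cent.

D_1 = 0.56115
D_2 = 0.69975
Terminal value at year 2: TV = D_2×(1+g_2)/(r−g_2) = 0.73124/0.069 = 10.59772
P_0 = D_1/(1+r)^1 + D_2/(1+r)^2 + TV/(1+r)^2
    = 0.50373 + 0.56386 + 8.53969 = 9.60728

9.61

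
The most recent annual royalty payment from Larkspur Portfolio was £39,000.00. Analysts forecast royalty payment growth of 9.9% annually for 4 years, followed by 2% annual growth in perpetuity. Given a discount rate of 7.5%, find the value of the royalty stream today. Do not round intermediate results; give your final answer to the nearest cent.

D_1 = 42861.00000
D_2 = 47104.23900
D_3 = 51767.55866
D_4 = 56892.54697
Terminal value at year 4: TV = D_4×(1+g_2)/(r−g_2) = 58030.39791/0.055 = 1055098.14378
P_0 = D_1/(1+r)^1 + D_2/(1+r)^2 + D_3/(1+r)^3 + D_4/(1+r)^4 + TV/(1+r)^4
    = 39870.69767 + 40760.83418 + 41670.84350 + 42601.16931 + 790058.04903 = 954961.59369

£954961.59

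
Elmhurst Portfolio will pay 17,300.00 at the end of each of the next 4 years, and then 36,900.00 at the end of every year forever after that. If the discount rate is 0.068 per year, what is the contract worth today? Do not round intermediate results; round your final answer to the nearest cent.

475956.86

PV of 4-year annuity: 17,300.00 × [1 − (1+0.068)^−4] / 0.068 = 58864.30450
Perpetuity value at year 4: 36,900.00 / 0.068 = 542647.05882
PV of perpetuity: 542647.05882 / (1+0.068)^4 = 417092.55963
Total PV = 58864.30450 + 417092.55963 = 475956.86413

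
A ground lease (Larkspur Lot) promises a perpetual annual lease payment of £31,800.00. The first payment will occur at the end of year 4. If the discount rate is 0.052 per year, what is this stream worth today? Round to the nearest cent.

£525262.69

Value at end of year 3: C / r = £31,800.00 / 0.052 = £611,538.4615
Discount to today: PV = £611,538.4615 / (1 + 0.052)^3 = £611,538.4615 / 1.164253 = £525,262.69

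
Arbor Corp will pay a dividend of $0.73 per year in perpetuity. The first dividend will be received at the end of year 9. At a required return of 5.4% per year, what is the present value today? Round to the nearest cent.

Value at end of year 8: C / r = $0.73 / 0.054 = $13.5185
Discount to today: PV = $13.5185 / (1 + 0.054)^8 = $13.5185 / 1.523088 = $8.88

$8.88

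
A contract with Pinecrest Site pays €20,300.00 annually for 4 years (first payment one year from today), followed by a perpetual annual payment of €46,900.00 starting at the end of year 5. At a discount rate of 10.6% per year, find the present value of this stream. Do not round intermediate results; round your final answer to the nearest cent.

€359218.01

PV of 4-year annuity: €20,300.00 × [1 − (1+0.106)^−4] / 0.106 = 63521.31250
Perpetuity value at year 4: €46,900.00 / 0.106 = 442452.83019
PV of perpetuity: 442452.83019 / (1+0.106)^4 = 295696.69441
Total PV = 63521.31250 + 295696.69441 = 359218.00691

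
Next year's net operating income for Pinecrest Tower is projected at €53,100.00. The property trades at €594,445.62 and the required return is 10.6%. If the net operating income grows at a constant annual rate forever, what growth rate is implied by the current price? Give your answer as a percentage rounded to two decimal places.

P = D₁/(r−g) ⇒ g = r − D₁/P = 0.106 − €53,100.00/€594,445.62 = 0.016673

1.67%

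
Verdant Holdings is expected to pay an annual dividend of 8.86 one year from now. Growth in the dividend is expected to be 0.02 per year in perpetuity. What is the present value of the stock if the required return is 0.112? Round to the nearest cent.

Growing perpetuity: P = D₁ / (r − g) = 8.8600 / (0.112 − 0.02) = 96.30

96.30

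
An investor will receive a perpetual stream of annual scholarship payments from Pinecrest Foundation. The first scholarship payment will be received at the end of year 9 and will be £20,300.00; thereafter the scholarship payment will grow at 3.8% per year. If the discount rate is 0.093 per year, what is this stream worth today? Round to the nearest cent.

Value at end of year 8: C₁ / (r − g) = £20,300.00 / (0.093 − 0.038) = £369,090.9091
Discount to today: PV = £369,090.9091 / (1 + 0.093)^8 = £369,090.9091 / 2.036861 = £181,205.78

£181205.78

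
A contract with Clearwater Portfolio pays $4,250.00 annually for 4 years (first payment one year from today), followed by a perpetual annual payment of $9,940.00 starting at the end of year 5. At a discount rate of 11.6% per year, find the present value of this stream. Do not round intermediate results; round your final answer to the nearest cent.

$68260.53

PV of 4-year annuity: $4,250.00 × [1 − (1+0.116)^−4] / 0.116 = 13018.24272
Perpetuity value at year 4: $9,940.00 / 0.116 = 85689.65517
PV of perpetuity: 85689.65517 / (1+0.116)^4 = 55242.28279
Total PV = 13018.24272 + 55242.28279 = 68260.52551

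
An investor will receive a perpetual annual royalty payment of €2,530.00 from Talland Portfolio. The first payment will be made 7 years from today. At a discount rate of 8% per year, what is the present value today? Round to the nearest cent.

€19929.11

Value at end of year 6: C / r = €2,530.00 / 0.08 = €31,625.0000
Discount to today: PV = €31,625.0000 / (1 + 0.08)^6 = €31,625.0000 / 1.586874 = €19,929.11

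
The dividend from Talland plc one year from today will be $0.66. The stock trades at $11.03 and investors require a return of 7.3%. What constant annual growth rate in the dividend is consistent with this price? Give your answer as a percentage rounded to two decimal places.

1.32%

P = D₁/(r−g) ⇒ g = r − D₁/P = 0.073 − $0.66/$11.03 = 0.013163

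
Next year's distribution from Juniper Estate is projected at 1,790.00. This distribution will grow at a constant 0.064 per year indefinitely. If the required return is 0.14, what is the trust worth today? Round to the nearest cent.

23552.63

Growing perpetuity: P = D₁ / (r − g) = 1,790.0000 / (0.14 − 0.064) = 23,552.63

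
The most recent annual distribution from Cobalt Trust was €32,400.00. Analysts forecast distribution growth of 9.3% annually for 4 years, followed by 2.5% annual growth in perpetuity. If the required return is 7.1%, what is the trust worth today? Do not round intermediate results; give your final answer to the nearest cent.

D_1 = 35413.20000
D_2 = 38706.62760
D_3 = 42306.34397
D_4 = 46240.83396
Terminal value at year 4: TV = D_4×(1+g_2)/(r−g_2) = 47396.85480/0.046 = 1030366.40880
P_0 = D_1/(1+r)^1 + D_2/(1+r)^2 + D_3/(1+r)^3 + D_4/(1+r)^4 + TV/(1+r)^4
    = 33065.54622 + 33744.76379 + 34437.93354 + 35145.34207 + 783129.90484 = 919523.49046

€919523.49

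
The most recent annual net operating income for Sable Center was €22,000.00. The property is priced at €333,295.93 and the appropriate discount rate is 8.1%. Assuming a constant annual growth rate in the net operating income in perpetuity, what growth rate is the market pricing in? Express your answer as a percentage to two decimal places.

P = D₀(1+g)/(r−g) ⇒ P(r−g) = D₀(1+g) ⇒ g(P+D₀) = P·r − D₀
g = (P·r − D₀)/(P + D₀) = (€333,295.93×0.081 − €22,000.00) / (€333,295.93 + €22,000.00) = 0.014064

1.41%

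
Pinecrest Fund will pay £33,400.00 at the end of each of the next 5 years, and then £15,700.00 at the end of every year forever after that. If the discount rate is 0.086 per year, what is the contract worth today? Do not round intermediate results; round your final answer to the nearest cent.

PV of 5-year annuity: £33,400.00 × [1 − (1+0.086)^−5] / 0.086 = 131273.97990
Perpetuity value at year 5: £15,700.00 / 0.086 = 182558.13953
PV of perpetuity: 182558.13953 / (1+0.086)^5 = 120851.50826
Total PV = 131273.97990 + 120851.50826 = 252125.48817

£252125.49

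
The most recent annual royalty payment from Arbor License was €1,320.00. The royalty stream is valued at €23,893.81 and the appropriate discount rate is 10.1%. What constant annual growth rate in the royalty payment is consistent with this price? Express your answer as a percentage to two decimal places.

P = D₀(1+g)/(r−g) ⇒ P(r−g) = D₀(1+g) ⇒ g(P+D₀) = P·r − D₀
g = (P·r − D₀)/(P + D₀) = (€23,893.81×0.101 − €1,320.00) / (€23,893.81 + €1,320.00) = 0.043360

4.34%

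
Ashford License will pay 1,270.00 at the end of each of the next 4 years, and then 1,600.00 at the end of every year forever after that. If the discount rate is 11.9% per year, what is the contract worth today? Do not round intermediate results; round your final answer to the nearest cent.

12440.94

PV of 4-year annuity: 1,270.00 × [1 − (1+0.119)^−4] / 0.119 = 3865.57199
Perpetuity value at year 4: 1,600.00 / 0.119 = 13445.37815
PV of perpetuity: 13445.37815 / (1+0.119)^4 = 8575.36620
Total PV = 3865.57199 + 8575.36620 = 12440.93819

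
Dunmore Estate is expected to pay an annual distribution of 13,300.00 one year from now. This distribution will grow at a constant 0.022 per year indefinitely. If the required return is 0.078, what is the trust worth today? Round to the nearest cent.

237500.00

Growing perpetuity: P = D₁ / (r − g) = 13,300.0000 / (0.078 − 0.022) = 237,500.00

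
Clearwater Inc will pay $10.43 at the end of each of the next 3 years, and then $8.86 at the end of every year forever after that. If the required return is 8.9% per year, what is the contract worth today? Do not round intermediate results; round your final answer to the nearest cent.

PV of 3-year annuity: $10.43 × [1 − (1+0.089)^−3] / 0.089 = 26.44853
Perpetuity value at year 3: $8.86 / 0.089 = 99.55056
PV of perpetuity: 99.55056 / (1+0.089)^3 = 77.08326
Total PV = 26.44853 + 77.08326 = 103.53179

$103.53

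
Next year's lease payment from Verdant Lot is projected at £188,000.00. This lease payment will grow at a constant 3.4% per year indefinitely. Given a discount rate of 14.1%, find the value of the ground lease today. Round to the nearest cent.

Growing perpetuity: P = D₁ / (r − g) = £188,000.0000 / (0.141 − 0.034) = £1,757,009.35

£1757009.35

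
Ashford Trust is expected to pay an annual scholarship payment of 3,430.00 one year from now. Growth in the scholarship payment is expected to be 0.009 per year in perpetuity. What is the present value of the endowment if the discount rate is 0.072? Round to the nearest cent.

Growing perpetuity: P = D₁ / (r − g) = 3,430.0000 / (0.072 − 0.009) = 54,444.44

54444.44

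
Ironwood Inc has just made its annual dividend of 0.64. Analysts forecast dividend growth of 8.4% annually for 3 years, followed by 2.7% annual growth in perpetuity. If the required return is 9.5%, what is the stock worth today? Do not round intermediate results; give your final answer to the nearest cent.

11.26

D_1 = 0.69376
D_2 = 0.75204
D_3 = 0.81521
Terminal value at year 3: TV = D_3×(1+g_2)/(r−g_2) = 0.83722/0.068 = 12.31202
P_0 = D_1/(1+r)^1 + D_2/(1+r)^2 + D_3/(1+r)^3 + TV/(1+r)^3
    = 0.63357 + 0.62721 + 0.62091 + 9.37750 = 11.25918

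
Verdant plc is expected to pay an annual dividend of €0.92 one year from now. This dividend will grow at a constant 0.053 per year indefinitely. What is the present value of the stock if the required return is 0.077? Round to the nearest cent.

Growing perpetuity: P = D₁ / (r − g) = €0.9200 / (0.077 − 0.053) = €38.33

€38.33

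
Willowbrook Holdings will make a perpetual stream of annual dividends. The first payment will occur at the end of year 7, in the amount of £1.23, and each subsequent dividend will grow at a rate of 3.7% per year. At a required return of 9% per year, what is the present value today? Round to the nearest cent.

£13.84

Value at end of year 6: C₁ / (r − g) = £1.23 / (0.09 − 0.037) = £23.2075
Discount to today: PV = £23.2075 / (1 + 0.09)^6 = £23.2075 / 1.677100 = £13.84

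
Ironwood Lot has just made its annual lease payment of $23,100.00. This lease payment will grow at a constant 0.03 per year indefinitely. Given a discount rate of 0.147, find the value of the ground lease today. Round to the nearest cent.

D₁ = D₀ × (1 + g) = $23,100.00 × 1.03 = $23,793.0000
Growing perpetuity: P = D₁ / (r − g) = $23,793.0000 / (0.147 − 0.03) = $203,358.97

$203358.97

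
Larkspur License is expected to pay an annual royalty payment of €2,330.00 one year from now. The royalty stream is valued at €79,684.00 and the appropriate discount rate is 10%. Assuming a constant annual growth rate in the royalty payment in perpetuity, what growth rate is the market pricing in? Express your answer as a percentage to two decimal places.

P = D₁/(r−g) ⇒ g = r − D₁/P = 0.1 − €2,330.00/€79,684.00 = 0.070760

7.08%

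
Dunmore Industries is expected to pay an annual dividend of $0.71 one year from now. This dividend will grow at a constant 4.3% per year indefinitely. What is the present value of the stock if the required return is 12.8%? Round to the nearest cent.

$8.35

Growing perpetuity: P = D₁ / (r − g) = $0.7100 / (0.128 − 0.043) = $8.35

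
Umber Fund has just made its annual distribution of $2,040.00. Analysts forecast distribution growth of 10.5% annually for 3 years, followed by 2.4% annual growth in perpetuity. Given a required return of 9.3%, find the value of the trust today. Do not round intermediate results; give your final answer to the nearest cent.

$37538.30

D_1 = 2254.20000
D_2 = 2490.89100
D_3 = 2752.43455
Terminal value at year 3: TV = D_3×(1+g_2)/(r−g_2) = 2818.49298/0.069 = 40847.72441
P_0 = D_1/(1+r)^1 + D_2/(1+r)^2 + D_3/(1+r)^3 + TV/(1+r)^3
    = 2062.39707 + 2085.04004 + 2107.93161 + 31282.92702 = 37538.29574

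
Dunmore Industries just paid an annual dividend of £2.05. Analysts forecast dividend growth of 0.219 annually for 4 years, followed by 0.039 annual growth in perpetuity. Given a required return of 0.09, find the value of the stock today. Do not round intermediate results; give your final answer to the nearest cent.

£76.26

D_1 = 2.49895
D_2 = 3.04622
D_3 = 3.71334
D_4 = 4.52656
Terminal value at year 4: TV = D_4×(1+g_2)/(r−g_2) = 4.70310/0.051 = 92.21765
P_0 = D_1/(1+r)^1 + D_2/(1+r)^2 + D_3/(1+r)^3 + D_4/(1+r)^4 + TV/(1+r)^4
    = 2.29261 + 2.56394 + 2.86738 + 3.20673 + 65.32931 = 76.25998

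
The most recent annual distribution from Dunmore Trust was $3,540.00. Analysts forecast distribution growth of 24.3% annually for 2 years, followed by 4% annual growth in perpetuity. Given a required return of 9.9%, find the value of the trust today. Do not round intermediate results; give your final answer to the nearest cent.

D_1 = 4400.22000
D_2 = 5469.47346
Terminal value at year 2: TV = D_2×(1+g_2)/(r−g_2) = 5688.25240/0.059 = 96411.05760
P_0 = D_1/(1+r)^1 + D_2/(1+r)^2 + TV/(1+r)^2
    = 4003.83985 + 4528.45581 + 79823.62790 = 88355.92357

$88355.92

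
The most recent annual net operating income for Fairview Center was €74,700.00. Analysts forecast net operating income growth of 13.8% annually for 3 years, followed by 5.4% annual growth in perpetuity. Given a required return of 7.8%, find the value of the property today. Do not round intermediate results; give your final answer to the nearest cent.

€4109390.79

D_1 = 85008.60000
D_2 = 96739.78680
D_3 = 110089.87738
Terminal value at year 3: TV = D_3×(1+g_2)/(r−g_2) = 116034.73076/0.024 = 4834780.44820
P_0 = D_1/(1+r)^1 + D_2/(1+r)^2 + D_3/(1+r)^3 + TV/(1+r)^3
    = 78857.69944 + 83246.81073 + 87880.21392 + 3859406.06151 = 4109390.78561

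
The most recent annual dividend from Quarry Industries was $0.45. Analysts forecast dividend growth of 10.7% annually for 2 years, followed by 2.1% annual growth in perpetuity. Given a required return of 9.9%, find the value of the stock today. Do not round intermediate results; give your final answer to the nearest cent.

D_1 = 0.49815
D_2 = 0.55145
Terminal value at year 2: TV = D_2×(1+g_2)/(r−g_2) = 0.56303/0.078 = 7.21837
P_0 = D_1/(1+r)^1 + D_2/(1+r)^2 + TV/(1+r)^2
    = 0.45328 + 0.45658 + 5.97645 = 6.88630

$6.89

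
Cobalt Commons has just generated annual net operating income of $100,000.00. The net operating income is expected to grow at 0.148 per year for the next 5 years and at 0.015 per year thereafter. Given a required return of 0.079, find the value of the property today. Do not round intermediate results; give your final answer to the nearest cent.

D_1 = 114800.00000
D_2 = 131790.40000
D_3 = 151295.37920
D_4 = 173687.09532
D_5 = 199392.78543
Terminal value at year 5: TV = D_5×(1+g_2)/(r−g_2) = 202383.67721/0.064 = 3162244.95642
P_0 = D_1/(1+r)^1 + D_2/(1+r)^2 + D_3/(1+r)^3 + D_4/(1+r)^4 + D_5/(1+r)^5 + TV/(1+r)^5
    = 106394.81001 + 113198.55597 + 120437.38856 + 128139.13073 + 136333.38469 + 2162162.27286 = 2766665.54283

$2766665.54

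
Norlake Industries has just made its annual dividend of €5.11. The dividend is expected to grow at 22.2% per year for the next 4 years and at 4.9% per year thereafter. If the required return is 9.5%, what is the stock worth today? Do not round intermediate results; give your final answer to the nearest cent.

€207.84

D_1 = 6.24442
D_2 = 7.63068
D_3 = 9.32469
D_4 = 11.39477
Terminal value at year 4: TV = D_4×(1+g_2)/(r−g_2) = 11.95312/0.046 = 259.85039
P_0 = D_1/(1+r)^1 + D_2/(1+r)^2 + D_3/(1+r)^3 + D_4/(1+r)^4 + TV/(1+r)^4
    = 5.70267 + 6.36407 + 7.10219 + 7.92591 + 180.74525 = 207.84009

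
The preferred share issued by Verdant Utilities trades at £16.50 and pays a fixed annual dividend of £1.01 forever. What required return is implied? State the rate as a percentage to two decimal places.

P = C/r ⇒ r = C/P = £1.01/£16.50 = 0.061212

6.12%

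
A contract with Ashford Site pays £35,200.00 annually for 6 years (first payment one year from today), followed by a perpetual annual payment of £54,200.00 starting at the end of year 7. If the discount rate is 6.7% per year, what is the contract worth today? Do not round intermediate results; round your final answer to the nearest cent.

£717546.10

PV of 6-year annuity: £35,200.00 × [1 − (1+0.067)^−6] / 0.067 = 169347.43824
Perpetuity value at year 6: £54,200.00 / 0.067 = 808955.22388
PV of perpetuity: 808955.22388 / (1+0.067)^6 = 548198.65705
Total PV = 169347.43824 + 548198.65705 = 717546.09529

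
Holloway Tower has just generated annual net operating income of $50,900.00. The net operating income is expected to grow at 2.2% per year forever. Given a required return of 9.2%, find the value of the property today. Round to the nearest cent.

D₁ = D₀ × (1 + g) = $50,900.00 × 1.022 = $52,019.8000
Growing perpetuity: P = D₁ / (r − g) = $52,019.8000 / (0.092 − 0.022) = $743,140.00

$743140.00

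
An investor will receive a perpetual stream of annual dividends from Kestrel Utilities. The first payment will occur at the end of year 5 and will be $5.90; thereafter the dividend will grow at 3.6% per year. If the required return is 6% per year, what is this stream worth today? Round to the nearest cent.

Value at end of year 4: C₁ / (r − g) = $5.90 / (0.06 − 0.036) = $245.8333
Discount to today: PV = $245.8333 / (1 + 0.06)^4 = $245.8333 / 1.262477 = $194.72

$194.72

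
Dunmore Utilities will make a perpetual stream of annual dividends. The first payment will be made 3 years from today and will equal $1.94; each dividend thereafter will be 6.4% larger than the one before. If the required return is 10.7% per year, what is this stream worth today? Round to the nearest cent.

$36.82

Value at end of year 2: C₁ / (r − g) = $1.94 / (0.107 − 0.064) = $45.1163
Discount to today: PV = $45.1163 / (1 + 0.107)^2 = $45.1163 / 1.225449 = $36.82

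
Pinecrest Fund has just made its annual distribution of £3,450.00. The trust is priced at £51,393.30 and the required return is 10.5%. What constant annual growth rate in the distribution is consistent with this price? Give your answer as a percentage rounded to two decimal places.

P = D₀(1+g)/(r−g) ⇒ P(r−g) = D₀(1+g) ⇒ g(P+D₀) = P·r − D₀
g = (P·r − D₀)/(P + D₀) = (£51,393.30×0.105 − £3,450.00) / (£51,393.30 + £3,450.00) = 0.035488

3.55%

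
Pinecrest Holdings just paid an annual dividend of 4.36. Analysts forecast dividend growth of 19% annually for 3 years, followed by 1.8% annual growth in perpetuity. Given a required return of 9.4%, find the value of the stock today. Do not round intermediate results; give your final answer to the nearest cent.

90.68

D_1 = 5.18840
D_2 = 6.17420
D_3 = 7.34729
Terminal value at year 3: TV = D_3×(1+g_2)/(r−g_2) = 7.47954/0.076 = 98.41506
P_0 = D_1/(1+r)^1 + D_2/(1+r)^2 + D_3/(1+r)^3 + TV/(1+r)^3
    = 4.74260 + 5.15877 + 5.61145 + 75.16395 = 90.67676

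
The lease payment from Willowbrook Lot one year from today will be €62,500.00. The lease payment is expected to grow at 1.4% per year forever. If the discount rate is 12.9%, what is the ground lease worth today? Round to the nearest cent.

€543478.26

Growing perpetuity: P = D₁ / (r − g) = €62,500.0000 / (0.129 − 0.014) = €543,478.26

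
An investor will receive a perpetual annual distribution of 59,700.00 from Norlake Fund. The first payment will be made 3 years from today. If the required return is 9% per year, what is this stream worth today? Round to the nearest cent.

Value at end of year 2: C / r = 59,700.00 / 0.09 = 663,333.3333
Discount to today: PV = 663,333.3333 / (1 + 0.09)^2 = 663,333.3333 / 1.188100 = 558,314.40

558314.40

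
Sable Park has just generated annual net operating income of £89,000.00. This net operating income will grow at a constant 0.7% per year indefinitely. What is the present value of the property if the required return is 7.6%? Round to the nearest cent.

£1298884.06

D₁ = D₀ × (1 + g) = £89,000.00 × 1.007 = £89,623.0000
Growing perpetuity: P = D₁ / (r − g) = £89,623.0000 / (0.076 − 0.007) = £1,298,884.06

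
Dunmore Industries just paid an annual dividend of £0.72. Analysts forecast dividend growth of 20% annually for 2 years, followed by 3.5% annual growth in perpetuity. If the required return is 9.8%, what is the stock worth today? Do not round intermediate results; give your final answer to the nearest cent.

£15.78

D_1 = 0.86400
D_2 = 1.03680
Terminal value at year 2: TV = D_2×(1+g_2)/(r−g_2) = 1.07309/0.063 = 17.03314
P_0 = D_1/(1+r)^1 + D_2/(1+r)^2 + TV/(1+r)^2
    = 0.78689 + 0.85998 + 14.12831 = 15.77518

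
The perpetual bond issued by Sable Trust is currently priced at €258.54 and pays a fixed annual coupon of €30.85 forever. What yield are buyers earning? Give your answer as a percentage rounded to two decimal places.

11.93%

P = C/r ⇒ r = C/P = €30.85/€258.54 = 0.119324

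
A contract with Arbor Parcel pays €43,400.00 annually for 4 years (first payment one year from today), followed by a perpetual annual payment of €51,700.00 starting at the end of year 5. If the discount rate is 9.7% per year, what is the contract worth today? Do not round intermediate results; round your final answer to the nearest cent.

€506508.04

PV of 4-year annuity: €43,400.00 × [1 − (1+0.097)^−4] / 0.097 = 138470.34323
Perpetuity value at year 4: €51,700.00 / 0.097 = 532989.69072
PV of perpetuity: 532989.69072 / (1+0.097)^4 = 368037.69199
Total PV = 138470.34323 + 368037.69199 = 506508.03522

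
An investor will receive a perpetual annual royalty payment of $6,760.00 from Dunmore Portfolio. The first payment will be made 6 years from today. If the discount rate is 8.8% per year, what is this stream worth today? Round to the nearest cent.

$50387.12

Value at end of year 5: C / r = $6,760.00 / 0.088 = $76,818.1818
Discount to today: PV = $76,818.1818 / (1 + 0.088)^5 = $76,818.1818 / 1.524560 = $50,387.12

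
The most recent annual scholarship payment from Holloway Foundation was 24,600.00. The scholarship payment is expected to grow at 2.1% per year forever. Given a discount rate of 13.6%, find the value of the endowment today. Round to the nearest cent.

D₁ = D₀ × (1 + g) = 24,600.00 × 1.021 = 25,116.6000
Growing perpetuity: P = D₁ / (r − g) = 25,116.6000 / (0.136 − 0.021) = 218,405.22

218405.22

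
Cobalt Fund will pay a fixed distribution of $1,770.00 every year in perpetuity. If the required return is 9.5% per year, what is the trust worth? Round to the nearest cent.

$18631.58

Level perpetuity: PV = C / r = $1,770.00 / 0.095 = $18,631.58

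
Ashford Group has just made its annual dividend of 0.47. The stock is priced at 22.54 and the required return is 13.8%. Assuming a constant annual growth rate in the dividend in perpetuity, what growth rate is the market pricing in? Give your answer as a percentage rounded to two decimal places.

11.48%

P = D₀(1+g)/(r−g) ⇒ P(r−g) = D₀(1+g) ⇒ g(P+D₀) = P·r − D₀
g = (P·r − D₀)/(P + D₀) = (22.54×0.138 − 0.47) / (22.54 + 0.47) = 0.114755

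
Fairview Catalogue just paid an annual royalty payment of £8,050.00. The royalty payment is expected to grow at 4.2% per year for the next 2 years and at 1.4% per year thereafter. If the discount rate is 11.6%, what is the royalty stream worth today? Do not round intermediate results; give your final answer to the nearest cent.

£84299.55

D_1 = 8388.10000
D_2 = 8740.40020
Terminal value at year 2: TV = D_2×(1+g_2)/(r−g_2) = 8862.76580/0.102 = 86889.86081
P_0 = D_1/(1+r)^1 + D_2/(1+r)^2 + TV/(1+r)^2
    = 7516.21864 + 7017.83138 + 69765.50020 = 84299.55021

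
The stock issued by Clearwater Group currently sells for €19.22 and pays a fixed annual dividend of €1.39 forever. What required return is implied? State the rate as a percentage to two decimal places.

P = C/r ⇒ r = C/P = €1.39/€19.22 = 0.072320

7.23%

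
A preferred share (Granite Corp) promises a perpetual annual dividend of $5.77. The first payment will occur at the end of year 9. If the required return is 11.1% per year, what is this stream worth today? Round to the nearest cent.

Value at end of year 8: C / r = $5.77 / 0.111 = $51.9820
Discount to today: PV = $51.9820 / (1 + 0.111)^8 = $51.9820 / 2.321200 = $22.39

$22.39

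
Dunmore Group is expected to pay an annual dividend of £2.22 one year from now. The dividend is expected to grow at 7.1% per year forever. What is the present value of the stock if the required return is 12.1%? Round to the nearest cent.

£44.40

Growing perpetuity: P = D₁ / (r − g) = £2.2200 / (0.121 − 0.071) = £44.40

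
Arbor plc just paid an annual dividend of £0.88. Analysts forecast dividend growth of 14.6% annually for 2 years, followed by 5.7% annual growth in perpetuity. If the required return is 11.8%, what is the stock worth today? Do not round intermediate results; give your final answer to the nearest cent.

D_1 = 1.00848
D_2 = 1.15572
Terminal value at year 2: TV = D_2×(1+g_2)/(r−g_2) = 1.22159/0.061 = 20.02613
P_0 = D_1/(1+r)^1 + D_2/(1+r)^2 + TV/(1+r)^2
    = 0.90204 + 0.92463 + 16.02188 = 17.84855

£17.85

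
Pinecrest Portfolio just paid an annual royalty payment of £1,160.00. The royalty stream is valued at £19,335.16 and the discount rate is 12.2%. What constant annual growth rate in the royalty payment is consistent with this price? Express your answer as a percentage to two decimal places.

5.85%

P = D₀(1+g)/(r−g) ⇒ P(r−g) = D₀(1+g) ⇒ g(P+D₀) = P·r − D₀
g = (P·r − D₀)/(P + D₀) = (£19,335.16×0.122 − £1,160.00) / (£19,335.16 + £1,160.00) = 0.058496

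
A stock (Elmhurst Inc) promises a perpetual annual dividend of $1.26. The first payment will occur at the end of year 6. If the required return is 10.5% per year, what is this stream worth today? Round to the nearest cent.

Value at end of year 5: C / r = $1.26 / 0.105 = $12.0000
Discount to today: PV = $12.0000 / (1 + 0.105)^5 = $12.0000 / 1.647447 = $7.28

$7.28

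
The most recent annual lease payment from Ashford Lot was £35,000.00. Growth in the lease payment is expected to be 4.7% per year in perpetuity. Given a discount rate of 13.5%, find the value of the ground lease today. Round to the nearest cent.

£416420.45

D₁ = D₀ × (1 + g) = £35,000.00 × 1.047 = £36,645.0000
Growing perpetuity: P = D₁ / (r − g) = £36,645.0000 / (0.135 − 0.047) = £416,420.45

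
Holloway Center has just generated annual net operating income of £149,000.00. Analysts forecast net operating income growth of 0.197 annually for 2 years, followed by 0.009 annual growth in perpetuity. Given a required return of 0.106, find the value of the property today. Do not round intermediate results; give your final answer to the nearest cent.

D_1 = 178353.00000
D_2 = 213488.54100
Terminal value at year 2: TV = D_2×(1+g_2)/(r−g_2) = 215409.93787/0.097 = 2220721.00896
P_0 = D_1/(1+r)^1 + D_2/(1+r)^2 + TV/(1+r)^2
    = 161259.49367 + 174527.67986 + 1815447.72142 = 2151234.89495

£2151234.89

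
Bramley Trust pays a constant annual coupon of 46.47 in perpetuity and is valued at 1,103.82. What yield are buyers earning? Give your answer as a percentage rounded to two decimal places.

P = C/r ⇒ r = C/P = 46.47/1,103.82 = 0.042099

4.21%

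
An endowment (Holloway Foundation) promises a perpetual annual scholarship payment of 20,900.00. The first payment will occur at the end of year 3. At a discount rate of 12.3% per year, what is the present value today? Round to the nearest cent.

Value at end of year 2: C / r = 20,900.00 / 0.123 = 169,918.6992
Discount to today: PV = 169,918.6992 / (1 + 0.123)^2 = 169,918.6992 / 1.261129 = 134,735.38

134735.38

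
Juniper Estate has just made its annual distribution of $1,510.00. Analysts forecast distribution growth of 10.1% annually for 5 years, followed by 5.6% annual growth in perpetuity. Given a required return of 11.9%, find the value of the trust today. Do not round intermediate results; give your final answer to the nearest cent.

$30532.61

D_1 = 1662.51000
D_2 = 1830.42351
D_3 = 2015.29628
D_4 = 2218.84121
D_5 = 2442.94417
Terminal value at year 5: TV = D_5×(1+g_2)/(r−g_2) = 2579.74904/0.063 = 40948.39754
P_0 = D_1/(1+r)^1 + D_2/(1+r)^2 + D_3/(1+r)^3 + D_4/(1+r)^4 + D_5/(1+r)^5 + TV/(1+r)^5
    = 1485.71046 + 1461.81163 + 1438.29723 + 1415.16108 + 1392.39710 + 23339.22755 = 30532.60505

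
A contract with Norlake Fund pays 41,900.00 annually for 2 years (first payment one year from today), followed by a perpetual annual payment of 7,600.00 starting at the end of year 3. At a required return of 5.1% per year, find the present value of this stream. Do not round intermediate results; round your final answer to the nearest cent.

PV of 2-year annuity: 41,900.00 × [1 − (1+0.051)^−2] / 0.051 = 77799.04237
Perpetuity value at year 2: 7,600.00 / 0.051 = 149019.60784
PV of perpetuity: 149019.60784 / (1+0.051)^2 = 134908.08703
Total PV = 77799.04237 + 134908.08703 = 212707.12940

212707.13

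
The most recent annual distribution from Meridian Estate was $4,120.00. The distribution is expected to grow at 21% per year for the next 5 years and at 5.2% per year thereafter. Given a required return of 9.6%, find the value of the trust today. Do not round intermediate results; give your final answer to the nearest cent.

$189552.27

D_1 = 4985.20000
D_2 = 6032.09200
D_3 = 7298.83132
D_4 = 8831.58590
D_5 = 10686.21894
Terminal value at year 5: TV = D_5×(1+g_2)/(r−g_2) = 11241.90232/0.044 = 255497.78001
P_0 = D_1/(1+r)^1 + D_2/(1+r)^2 + D_3/(1+r)^3 + D_4/(1+r)^4 + D_5/(1+r)^5 + TV/(1+r)^5
    = 4548.54015 + 5021.65472 + 5543.98012 + 6120.63499 + 6757.27038 + 161560.19185 = 189552.27221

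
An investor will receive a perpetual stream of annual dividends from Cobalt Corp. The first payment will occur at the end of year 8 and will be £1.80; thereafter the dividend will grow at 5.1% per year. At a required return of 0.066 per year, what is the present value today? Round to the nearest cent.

£76.72

Value at end of year 7: C₁ / (r − g) = £1.80 / (0.066 − 0.051) = £120.0000
Discount to today: PV = £120.0000 / (1 + 0.066)^7 = £120.0000 / 1.564229 = £76.72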